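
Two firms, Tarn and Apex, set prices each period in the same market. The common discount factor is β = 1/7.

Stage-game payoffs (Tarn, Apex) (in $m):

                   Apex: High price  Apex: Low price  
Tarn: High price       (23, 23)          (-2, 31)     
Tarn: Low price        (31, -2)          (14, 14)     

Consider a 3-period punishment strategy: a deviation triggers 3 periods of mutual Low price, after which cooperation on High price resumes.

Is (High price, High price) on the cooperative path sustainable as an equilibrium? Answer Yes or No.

No

IC: β+…+β^3 ≥ (31−23)/(23−14) = 8/9.
At β = 1/7: partial sum = 0.1662 < 0.8889. Cooperation not sustainable.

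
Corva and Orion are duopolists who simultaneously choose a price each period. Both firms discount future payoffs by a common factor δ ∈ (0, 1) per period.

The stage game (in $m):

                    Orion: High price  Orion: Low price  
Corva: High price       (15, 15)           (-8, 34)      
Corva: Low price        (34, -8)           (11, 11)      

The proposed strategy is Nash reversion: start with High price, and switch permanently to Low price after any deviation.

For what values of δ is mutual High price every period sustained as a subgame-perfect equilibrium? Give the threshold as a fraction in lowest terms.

19/23

One-period gain from deviating is 34 − 15 = 19. The loss is 15 − 11 = 4 in every subsequent period, with present value 4·δ/(1−δ).
Deviation is unprofitable when 4·δ/(1−δ) ≥ 19, i.e. δ/(1−δ) ≥ 19/4.
Equivalently δ ≥ 19/(19+4) = 19/23.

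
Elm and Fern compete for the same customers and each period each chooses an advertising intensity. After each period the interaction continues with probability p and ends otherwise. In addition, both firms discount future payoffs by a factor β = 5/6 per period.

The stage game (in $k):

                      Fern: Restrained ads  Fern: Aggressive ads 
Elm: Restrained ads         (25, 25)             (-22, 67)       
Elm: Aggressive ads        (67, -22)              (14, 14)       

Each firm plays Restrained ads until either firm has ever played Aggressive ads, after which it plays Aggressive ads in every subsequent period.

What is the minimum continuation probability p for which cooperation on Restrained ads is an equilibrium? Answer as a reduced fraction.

252/265

Expected continuation weight on next period's payoff is β·p = 5/6·p, which plays the role of the discount factor.
Cooperation requires 5/6·p ≥ (67−25)/(67−14) = 42/53, hence p ≥ 252/265.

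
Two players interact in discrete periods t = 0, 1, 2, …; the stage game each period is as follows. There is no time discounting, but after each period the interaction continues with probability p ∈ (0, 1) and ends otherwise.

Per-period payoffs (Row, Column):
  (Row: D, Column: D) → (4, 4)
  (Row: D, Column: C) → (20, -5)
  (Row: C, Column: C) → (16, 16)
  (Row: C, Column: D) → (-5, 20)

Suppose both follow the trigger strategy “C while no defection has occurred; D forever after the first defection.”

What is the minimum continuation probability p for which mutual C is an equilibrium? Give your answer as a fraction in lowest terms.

With no time discounting, the continuation probability p plays the role of the discount factor.
Grim-trigger IC: 16/(1−p) ≥ 20 + 4p/(1−p) ⇒ p ≥ (20−16)/(20−4) = 1/4.

1/4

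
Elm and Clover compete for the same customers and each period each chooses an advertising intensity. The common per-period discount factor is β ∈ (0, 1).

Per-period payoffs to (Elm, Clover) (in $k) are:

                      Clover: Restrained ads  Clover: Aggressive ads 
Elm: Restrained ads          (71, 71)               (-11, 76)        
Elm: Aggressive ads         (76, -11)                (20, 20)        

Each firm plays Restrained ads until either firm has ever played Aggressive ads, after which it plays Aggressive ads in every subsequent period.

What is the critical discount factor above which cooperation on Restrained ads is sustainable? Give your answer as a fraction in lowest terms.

5/56

71/(1−β) ≥ 76 + 20β/(1−β)
71 ≥ 76 − 56β
β ≥ 5/56.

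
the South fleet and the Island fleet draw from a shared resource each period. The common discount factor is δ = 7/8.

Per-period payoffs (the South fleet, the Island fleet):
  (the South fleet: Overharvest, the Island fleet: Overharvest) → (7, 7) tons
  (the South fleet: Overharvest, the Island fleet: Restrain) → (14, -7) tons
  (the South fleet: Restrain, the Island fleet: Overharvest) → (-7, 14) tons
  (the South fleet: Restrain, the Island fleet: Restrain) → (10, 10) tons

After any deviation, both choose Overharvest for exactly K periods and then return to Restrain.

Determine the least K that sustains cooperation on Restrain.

2

IC: δ(1−δ^K)/(1−δ) ≥ (14−10)/(10−7) = 4/3.
With δ = 7/8: need 1 − δ^K ≥ 4/3·(1−7/8)/(7/8), i.e. δ^K ≤ 0.8095.
Since (7/8)^1 = 0.8750 and (7/8)^2 = 0.7656, the smallest such K is 2.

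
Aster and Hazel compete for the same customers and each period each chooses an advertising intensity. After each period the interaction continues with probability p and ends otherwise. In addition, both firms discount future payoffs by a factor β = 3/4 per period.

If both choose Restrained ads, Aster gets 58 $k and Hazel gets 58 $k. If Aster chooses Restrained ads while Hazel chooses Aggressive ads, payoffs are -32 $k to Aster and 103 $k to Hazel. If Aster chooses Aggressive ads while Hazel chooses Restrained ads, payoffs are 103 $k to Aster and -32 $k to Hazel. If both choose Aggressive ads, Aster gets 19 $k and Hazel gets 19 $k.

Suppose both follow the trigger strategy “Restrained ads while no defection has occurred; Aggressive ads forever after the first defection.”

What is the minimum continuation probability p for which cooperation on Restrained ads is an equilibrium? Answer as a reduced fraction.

5/7

Expected continuation weight on next period's payoff is β·p = 3/4·p, which plays the role of the discount factor.
Cooperation requires 3/4·p ≥ (103−58)/(103−19) = 15/28, hence p ≥ 5/7.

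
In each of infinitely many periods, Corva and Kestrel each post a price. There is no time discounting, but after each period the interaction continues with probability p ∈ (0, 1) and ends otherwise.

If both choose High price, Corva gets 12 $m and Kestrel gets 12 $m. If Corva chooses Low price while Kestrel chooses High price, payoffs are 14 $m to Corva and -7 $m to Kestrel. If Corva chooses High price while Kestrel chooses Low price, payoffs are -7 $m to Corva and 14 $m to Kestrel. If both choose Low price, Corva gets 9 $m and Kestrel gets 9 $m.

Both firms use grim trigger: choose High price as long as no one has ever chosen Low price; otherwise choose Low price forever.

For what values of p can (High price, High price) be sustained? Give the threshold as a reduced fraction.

2/5

Expected cooperation value is 12 + p·12 + p²·12 + … = 12/(1−p); deviation gives 14 + p·9/(1−p).
12 ≥ 14(1−p) + 9p ⇒ 5p ≥ 2 ⇒ p ≥ 2/5.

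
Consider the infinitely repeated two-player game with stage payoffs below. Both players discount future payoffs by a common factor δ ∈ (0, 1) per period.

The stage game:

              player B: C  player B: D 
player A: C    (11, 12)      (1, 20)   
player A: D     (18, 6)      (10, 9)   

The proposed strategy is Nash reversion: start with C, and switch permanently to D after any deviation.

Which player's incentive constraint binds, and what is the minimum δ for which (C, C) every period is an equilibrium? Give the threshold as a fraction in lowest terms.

player A; δ ≥ 7/8

player A's threshold: (18−11)/(18−10) = 7/8.
player B's threshold: (20−12)/(20−9) = 8/11.
7/8 > 8/11, so player A binds and δ* = 7/8.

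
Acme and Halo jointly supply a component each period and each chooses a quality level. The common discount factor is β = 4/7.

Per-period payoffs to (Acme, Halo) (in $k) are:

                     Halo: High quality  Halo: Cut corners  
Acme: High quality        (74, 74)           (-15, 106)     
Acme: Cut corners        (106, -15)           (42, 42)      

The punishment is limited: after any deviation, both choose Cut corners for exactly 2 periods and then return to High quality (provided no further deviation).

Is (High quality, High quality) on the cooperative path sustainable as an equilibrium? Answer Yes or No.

A one-shot deviation gives 106 now, then 42 for 2 periods, then back to 74.
Gain from deviating: (106−74) today; loss: (74−42) in each of the next 2 periods.
No-deviation condition: (74−42)(β+…+β^2) ≥ 106−74, i.e. β+…+β^2 ≥ 1.
At β = 4/7: β+…+β^2 = 0.8980 < 1.0000.
So cooperation is not sustainable.

No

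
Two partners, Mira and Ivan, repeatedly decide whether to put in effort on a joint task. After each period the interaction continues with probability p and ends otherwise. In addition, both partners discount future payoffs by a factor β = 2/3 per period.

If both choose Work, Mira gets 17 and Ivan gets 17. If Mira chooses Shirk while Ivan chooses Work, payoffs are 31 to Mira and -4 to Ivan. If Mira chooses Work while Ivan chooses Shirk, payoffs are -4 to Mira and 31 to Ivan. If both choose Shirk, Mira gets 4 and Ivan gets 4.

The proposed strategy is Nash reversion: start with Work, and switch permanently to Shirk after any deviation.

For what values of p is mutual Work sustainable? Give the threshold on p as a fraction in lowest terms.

7/9

Expected continuation weight on next period's payoff is β·p = 2/3·p, which plays the role of the discount factor.
Cooperation requires 2/3·p ≥ (31−17)/(31−4) = 14/27, hence p ≥ 7/9.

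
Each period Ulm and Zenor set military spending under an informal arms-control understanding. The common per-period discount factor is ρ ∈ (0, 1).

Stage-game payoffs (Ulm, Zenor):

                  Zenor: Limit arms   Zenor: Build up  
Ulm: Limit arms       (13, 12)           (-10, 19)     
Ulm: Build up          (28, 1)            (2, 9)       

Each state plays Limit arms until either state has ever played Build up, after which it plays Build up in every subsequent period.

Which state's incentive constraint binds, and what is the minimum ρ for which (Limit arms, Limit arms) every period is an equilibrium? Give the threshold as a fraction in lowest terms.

For Ulm: deviation gain 28−13 = 15, per-period punishment loss 13−2 = 11. IC gives ρ ≥ 15/26.
For Zenor: gain 7, loss 3 per period, so ρ ≥ 7/10.
The tighter constraint is Zenor's, so cooperation needs ρ ≥ 7/10.

Zenor; ρ ≥ 7/10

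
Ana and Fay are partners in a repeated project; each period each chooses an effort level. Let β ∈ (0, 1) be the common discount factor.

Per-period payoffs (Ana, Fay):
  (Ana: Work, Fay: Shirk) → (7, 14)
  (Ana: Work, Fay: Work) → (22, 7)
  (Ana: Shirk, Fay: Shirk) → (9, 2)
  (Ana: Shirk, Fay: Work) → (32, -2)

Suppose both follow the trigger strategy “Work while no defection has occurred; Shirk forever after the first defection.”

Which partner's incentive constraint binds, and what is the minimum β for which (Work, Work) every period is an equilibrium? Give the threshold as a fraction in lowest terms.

Fay; β ≥ 7/12

For Ana: deviation gain 32−22 = 10, per-period punishment loss 22−9 = 13. IC gives β ≥ 10/23.
For Fay: gain 7, loss 5 per period, so β ≥ 7/12.
The tighter constraint is Fay's, so cooperation needs β ≥ 7/12.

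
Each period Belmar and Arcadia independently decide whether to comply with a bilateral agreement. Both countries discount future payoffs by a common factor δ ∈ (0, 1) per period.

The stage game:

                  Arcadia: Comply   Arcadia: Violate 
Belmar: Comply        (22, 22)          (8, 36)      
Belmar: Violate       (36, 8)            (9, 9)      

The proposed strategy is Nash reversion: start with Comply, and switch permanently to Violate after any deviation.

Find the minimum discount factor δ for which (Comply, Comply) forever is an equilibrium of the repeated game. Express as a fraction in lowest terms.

22/(1−δ) ≥ 36 + 9δ/(1−δ)
22 ≥ 36 − 27δ
δ ≥ 14/27.

14/27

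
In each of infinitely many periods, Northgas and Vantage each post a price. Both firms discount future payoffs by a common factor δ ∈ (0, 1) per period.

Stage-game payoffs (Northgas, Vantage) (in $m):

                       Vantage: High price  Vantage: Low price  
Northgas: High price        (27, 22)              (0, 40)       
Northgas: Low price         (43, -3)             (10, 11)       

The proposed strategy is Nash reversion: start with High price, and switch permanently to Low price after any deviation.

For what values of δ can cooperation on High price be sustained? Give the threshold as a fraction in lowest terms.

18/29

For Northgas: deviation gain 43−27 = 16, per-period punishment loss 27−10 = 17. IC gives δ ≥ 16/33.
For Vantage: gain 18, loss 11 per period, so δ ≥ 18/29.
The tighter constraint is Vantage's, so cooperation needs δ ≥ 18/29.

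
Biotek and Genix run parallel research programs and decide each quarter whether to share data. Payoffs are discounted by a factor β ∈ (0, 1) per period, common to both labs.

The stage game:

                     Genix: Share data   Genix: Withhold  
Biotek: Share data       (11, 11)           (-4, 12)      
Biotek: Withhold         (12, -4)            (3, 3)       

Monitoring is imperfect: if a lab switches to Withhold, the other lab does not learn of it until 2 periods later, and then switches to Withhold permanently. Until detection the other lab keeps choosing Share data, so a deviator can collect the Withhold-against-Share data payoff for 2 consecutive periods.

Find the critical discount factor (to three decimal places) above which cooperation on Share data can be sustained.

0.333

The best deviation is to choose Withhold for all 2 undetected periods, earning 12 each, then 3 forever once detected.
Deviation value: 12(1−β^2)/(1−β) + 3β^2/(1−β); cooperation value: 11/(1−β).
IC: 11 ≥ 12(1−β^2) + 3β^2 = 12 − 9β^2.
So β^2 ≥ 1/9, giving β ≥ (1/9)^(1/2) ≈ 0.333.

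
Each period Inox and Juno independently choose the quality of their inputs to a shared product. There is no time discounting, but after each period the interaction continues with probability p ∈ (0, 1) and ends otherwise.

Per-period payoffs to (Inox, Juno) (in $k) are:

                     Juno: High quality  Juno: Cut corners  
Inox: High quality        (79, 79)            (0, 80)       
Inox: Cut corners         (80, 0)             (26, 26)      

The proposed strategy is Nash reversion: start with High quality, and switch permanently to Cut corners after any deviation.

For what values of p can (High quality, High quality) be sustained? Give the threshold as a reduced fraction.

Expected cooperation value is 79 + p·79 + p²·79 + … = 79/(1−p); deviation gives 80 + p·26/(1−p).
79 ≥ 80(1−p) + 26p ⇒ 54p ≥ 1 ⇒ p ≥ 1/54.

1/54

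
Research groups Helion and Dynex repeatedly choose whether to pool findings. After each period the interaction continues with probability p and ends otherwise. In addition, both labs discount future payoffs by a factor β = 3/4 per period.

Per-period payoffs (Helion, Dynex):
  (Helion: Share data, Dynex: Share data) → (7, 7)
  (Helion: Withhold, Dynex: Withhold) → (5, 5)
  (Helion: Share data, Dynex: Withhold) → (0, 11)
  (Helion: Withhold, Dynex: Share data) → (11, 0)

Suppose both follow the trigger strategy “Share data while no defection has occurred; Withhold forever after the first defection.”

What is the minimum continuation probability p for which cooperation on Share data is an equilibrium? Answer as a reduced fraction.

Expected continuation weight on next period's payoff is β·p = 3/4·p, which plays the role of the discount factor.
Cooperation requires 3/4·p ≥ (11−7)/(11−5) = 2/3, hence p ≥ 8/9.

8/9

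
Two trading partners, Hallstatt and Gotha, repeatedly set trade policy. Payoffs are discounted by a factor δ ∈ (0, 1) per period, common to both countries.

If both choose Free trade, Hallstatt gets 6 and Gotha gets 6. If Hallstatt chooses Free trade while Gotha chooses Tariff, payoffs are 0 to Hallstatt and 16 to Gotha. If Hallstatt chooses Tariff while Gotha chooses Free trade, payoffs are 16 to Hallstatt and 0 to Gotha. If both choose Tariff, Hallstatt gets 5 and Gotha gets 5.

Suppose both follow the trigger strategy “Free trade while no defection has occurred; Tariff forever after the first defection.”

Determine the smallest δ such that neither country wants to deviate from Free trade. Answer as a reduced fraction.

10/11

Under grim trigger the critical discount factor is (T−C)/(T−P) with T = 16, C = 6, P = 5.
δ* = (16−6)/(16−5) = 10/11.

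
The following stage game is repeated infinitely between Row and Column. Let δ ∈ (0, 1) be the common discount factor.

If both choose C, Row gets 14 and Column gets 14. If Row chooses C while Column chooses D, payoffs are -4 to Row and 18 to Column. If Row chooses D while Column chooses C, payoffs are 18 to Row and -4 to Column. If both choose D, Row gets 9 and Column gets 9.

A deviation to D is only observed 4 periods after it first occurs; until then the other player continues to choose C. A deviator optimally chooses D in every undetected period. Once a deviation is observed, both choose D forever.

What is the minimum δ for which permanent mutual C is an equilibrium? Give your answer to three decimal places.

Deviating for the 4 undetected periods gains 18−14 = 4 per period over cooperation, then loses 14−9 = 5 per period forever once punishment starts.
Gain: 4(1 + δ + … + δ^3); loss: 5·δ^4/(1−δ).
No profitable deviation ⇔ 4(1−δ^4) ≤ 5·δ^4, i.e. δ^4 ≥ 4/(4+5) = 4/9.
Hence δ ≥ (4/9)^(1/4) ≈ 0.816.

0.816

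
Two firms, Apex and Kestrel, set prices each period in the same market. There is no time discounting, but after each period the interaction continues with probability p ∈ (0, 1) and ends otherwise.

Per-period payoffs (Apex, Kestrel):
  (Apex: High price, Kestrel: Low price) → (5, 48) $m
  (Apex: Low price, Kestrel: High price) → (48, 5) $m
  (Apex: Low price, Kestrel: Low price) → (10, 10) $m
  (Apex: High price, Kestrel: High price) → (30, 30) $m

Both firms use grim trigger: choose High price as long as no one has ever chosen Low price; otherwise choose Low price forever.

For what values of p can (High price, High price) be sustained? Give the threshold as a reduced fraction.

9/19

Expected cooperation value is 30 + p·30 + p²·30 + … = 30/(1−p); deviation gives 48 + p·10/(1−p).
30 ≥ 48(1−p) + 10p ⇒ 38p ≥ 18 ⇒ p ≥ 18/38 = 9/19.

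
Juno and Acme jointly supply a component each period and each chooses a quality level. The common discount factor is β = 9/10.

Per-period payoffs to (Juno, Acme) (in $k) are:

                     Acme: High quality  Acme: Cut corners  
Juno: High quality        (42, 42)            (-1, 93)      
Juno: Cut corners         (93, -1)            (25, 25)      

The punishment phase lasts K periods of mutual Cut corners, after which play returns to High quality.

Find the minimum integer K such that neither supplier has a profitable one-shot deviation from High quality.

Need Σ_{k=1}^{K} β^k ≥ (93−42)/(42−25) = 3.0000 at β = 9/10.
At K = 3 the sum is 2.4390 < 3.0000; at K = 4 it is 3.0951 ≥ 3.0000.
So the minimum punishment length is K = 4.

4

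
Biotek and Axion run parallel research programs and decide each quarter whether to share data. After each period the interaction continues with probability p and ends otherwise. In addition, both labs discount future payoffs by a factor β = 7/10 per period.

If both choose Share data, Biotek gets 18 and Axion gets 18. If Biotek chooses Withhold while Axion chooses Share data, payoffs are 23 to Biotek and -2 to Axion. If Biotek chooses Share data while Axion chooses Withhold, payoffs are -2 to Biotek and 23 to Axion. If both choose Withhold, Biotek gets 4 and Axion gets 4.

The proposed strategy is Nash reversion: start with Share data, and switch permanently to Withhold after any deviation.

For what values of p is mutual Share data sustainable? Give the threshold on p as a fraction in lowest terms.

50/133

Expected continuation weight on next period's payoff is β·p = 7/10·p, which plays the role of the discount factor.
Cooperation requires 7/10·p ≥ (23−18)/(23−4) = 5/19, hence p ≥ 50/133.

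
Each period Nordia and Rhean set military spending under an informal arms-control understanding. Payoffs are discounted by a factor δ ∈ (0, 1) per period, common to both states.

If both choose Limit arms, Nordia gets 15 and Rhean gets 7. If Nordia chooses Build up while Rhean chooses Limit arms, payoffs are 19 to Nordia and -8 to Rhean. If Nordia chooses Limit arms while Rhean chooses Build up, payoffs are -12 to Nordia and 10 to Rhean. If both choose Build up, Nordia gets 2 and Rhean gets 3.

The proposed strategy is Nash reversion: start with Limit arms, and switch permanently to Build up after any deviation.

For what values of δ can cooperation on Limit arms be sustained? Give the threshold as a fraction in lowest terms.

Nordia: cooperation gives 15 each period; deviation gives 19 once then 2 forever.
  15/(1−δ) ≥ 19 + 2δ/(1−δ) ⇒ δ ≥ 4/17.
Rhean: cooperation gives 7 each period; deviation gives 10 once then 3 forever.
  δ ≥ 3/7.
Both must hold, so the binding constraint is Rhean's: δ ≥ 3/7.

3/7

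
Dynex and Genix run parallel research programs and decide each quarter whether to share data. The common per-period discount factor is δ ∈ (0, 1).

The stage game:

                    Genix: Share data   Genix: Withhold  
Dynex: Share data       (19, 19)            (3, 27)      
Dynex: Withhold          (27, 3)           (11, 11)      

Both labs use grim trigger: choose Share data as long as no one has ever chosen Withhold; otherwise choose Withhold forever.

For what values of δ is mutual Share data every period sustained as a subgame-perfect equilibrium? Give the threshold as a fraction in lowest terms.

1/2

19/(1−δ) ≥ 27 + 11δ/(1−δ)
19 ≥ 27 − 16δ
δ ≥ 8/16 = 1/2.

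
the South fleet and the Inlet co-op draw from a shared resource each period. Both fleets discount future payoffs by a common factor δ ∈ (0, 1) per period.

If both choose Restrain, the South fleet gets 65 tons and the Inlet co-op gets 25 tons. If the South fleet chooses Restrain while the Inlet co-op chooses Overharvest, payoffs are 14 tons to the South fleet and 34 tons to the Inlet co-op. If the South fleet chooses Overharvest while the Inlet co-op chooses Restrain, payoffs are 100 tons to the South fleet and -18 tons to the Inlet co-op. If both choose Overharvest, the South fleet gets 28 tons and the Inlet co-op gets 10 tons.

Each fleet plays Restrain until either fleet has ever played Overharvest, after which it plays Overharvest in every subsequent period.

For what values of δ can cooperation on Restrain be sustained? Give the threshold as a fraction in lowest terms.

35/72

the South fleet's threshold: (100−65)/(100−28) = 35/72.
the Inlet co-op's threshold: (34−25)/(34−10) = 3/8.
35/72 > 3/8, so the South fleet binds and δ* = 35/72.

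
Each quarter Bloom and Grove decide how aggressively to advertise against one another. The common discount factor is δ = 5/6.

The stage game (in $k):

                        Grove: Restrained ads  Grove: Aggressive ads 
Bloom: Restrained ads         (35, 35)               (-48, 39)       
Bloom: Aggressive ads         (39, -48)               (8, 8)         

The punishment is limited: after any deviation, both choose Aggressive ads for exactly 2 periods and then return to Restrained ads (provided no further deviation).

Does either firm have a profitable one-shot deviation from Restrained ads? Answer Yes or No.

Comparing payoff streams over the 3 periods until play realigns: cooperate → 35(1+δ+…+δ^2); deviate → 39 + 8(δ+…+δ^2).
Cooperation is sustained iff (35−8)(δ+…+δ^2) ≥ 39−35.
δ+…+δ^2 = 5/6·(1−(5/6)^2)/(1−5/6) = 1.5278, and (39−35)/(35−8) = 0.1481.
1.5278 ≥ 0.1481, so cooperation is sustainable.

No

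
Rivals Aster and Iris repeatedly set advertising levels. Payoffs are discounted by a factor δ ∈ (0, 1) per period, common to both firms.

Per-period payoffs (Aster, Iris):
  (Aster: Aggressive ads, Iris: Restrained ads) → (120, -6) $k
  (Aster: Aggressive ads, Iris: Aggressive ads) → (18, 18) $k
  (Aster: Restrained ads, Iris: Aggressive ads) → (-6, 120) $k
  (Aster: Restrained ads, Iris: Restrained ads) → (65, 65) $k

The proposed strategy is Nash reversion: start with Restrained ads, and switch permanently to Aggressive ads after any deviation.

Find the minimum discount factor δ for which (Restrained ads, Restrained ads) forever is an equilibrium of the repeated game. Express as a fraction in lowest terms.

55/102

Under grim trigger the critical discount factor is (T−C)/(T−P) with T = 120, C = 65, P = 18.
δ* = (120−65)/(120−18) = 55/102.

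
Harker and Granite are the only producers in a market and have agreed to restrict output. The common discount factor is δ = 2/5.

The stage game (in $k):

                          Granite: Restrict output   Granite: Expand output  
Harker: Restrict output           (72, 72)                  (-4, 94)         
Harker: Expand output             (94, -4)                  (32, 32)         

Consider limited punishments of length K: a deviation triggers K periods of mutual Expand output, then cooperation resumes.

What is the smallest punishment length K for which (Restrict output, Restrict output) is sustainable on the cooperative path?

IC: δ(1−δ^K)/(1−δ) ≥ (94−72)/(72−32) = 11/20.
With δ = 2/5: need 1 − δ^K ≥ 11/20·(1−2/5)/(2/5), i.e. δ^K ≤ 0.1750.
Since (2/5)^1 = 0.4000 and (2/5)^2 = 0.1600, the smallest such K is 2.

2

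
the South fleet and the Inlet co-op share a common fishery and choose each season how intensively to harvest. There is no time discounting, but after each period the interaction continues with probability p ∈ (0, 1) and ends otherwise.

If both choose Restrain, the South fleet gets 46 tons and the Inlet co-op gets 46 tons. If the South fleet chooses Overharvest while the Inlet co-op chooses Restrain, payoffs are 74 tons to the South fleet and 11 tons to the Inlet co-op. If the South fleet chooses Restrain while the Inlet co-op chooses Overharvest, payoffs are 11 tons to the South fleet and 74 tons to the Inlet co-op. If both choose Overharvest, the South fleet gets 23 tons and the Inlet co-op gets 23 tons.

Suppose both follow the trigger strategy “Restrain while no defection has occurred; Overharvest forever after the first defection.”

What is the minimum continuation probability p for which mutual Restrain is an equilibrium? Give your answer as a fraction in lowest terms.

Expected cooperation value is 46 + p·46 + p²·46 + … = 46/(1−p); deviation gives 74 + p·23/(1−p).
46 ≥ 74(1−p) + 23p ⇒ 51p ≥ 28 ⇒ p ≥ 28/51.

28/51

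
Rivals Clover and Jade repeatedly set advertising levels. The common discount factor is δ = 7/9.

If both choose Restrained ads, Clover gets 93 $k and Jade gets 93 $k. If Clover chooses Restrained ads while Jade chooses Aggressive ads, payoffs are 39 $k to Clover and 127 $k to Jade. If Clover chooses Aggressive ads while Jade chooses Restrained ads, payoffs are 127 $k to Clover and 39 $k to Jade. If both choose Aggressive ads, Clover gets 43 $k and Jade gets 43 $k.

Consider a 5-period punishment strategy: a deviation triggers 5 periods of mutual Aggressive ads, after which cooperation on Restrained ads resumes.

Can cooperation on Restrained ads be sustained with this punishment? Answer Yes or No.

IC: δ+…+δ^5 ≥ (127−93)/(93−43) = 17/25.
At δ = 7/9: partial sum = 2.5038 ≥ 0.6800. Cooperation sustainable.

Yes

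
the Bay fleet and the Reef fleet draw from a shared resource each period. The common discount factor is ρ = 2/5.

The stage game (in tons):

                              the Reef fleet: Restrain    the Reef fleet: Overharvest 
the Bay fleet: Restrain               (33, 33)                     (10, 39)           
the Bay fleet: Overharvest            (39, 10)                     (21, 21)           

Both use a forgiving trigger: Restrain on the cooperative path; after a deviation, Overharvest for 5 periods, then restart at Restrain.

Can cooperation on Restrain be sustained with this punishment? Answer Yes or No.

A one-shot deviation gives 39 now, then 21 for 5 periods, then back to 33.
Gain from deviating: (39−33) today; loss: (33−21) in each of the next 5 periods.
No-deviation condition: (33−21)(ρ+…+ρ^5) ≥ 39−33, i.e. ρ+…+ρ^5 ≥ 1/2.
At ρ = 2/5: ρ+…+ρ^5 = 0.6598 ≥ 0.5000.
So cooperation is sustainable.

Yes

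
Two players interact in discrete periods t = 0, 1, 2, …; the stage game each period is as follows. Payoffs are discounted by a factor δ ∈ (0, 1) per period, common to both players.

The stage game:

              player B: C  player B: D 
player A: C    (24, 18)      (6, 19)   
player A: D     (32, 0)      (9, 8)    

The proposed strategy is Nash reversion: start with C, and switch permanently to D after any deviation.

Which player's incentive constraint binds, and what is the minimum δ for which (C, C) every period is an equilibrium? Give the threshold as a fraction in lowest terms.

player A; δ ≥ 8/23

For player A: deviation gain 32−24 = 8, per-period punishment loss 24−9 = 15. IC gives δ ≥ 8/23.
For player B: gain 1, loss 10 per period, so δ ≥ 1/11.
The tighter constraint is player A's, so cooperation needs δ ≥ 8/23.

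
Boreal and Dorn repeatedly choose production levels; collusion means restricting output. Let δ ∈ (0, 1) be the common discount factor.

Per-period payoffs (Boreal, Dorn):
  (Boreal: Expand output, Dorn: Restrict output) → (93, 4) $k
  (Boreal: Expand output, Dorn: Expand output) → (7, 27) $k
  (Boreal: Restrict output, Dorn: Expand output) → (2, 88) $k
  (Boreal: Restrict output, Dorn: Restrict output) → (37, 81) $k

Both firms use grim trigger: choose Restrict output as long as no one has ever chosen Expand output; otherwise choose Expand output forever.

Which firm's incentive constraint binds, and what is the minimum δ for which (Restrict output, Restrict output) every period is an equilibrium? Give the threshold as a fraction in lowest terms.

Boreal; δ ≥ 28/43

For Boreal: deviation gain 93−37 = 56, per-period punishment loss 37−7 = 30. IC gives δ ≥ 56/86 = 28/43.
For Dorn: gain 7, loss 54 per period, so δ ≥ 7/61.
The tighter constraint is Boreal's, so cooperation needs δ ≥ 28/43.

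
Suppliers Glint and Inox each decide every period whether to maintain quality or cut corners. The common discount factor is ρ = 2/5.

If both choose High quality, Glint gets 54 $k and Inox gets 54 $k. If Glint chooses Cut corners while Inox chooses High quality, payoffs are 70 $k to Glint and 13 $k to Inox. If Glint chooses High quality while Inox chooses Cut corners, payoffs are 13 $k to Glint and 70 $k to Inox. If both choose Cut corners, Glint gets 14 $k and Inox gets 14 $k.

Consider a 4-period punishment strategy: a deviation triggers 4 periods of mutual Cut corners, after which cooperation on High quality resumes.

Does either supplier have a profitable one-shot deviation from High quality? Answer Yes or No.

IC: ρ+…+ρ^4 ≥ (70−54)/(54−14) = 2/5.
At ρ = 2/5: partial sum = 0.6496 ≥ 0.4000. Cooperation sustainable.

No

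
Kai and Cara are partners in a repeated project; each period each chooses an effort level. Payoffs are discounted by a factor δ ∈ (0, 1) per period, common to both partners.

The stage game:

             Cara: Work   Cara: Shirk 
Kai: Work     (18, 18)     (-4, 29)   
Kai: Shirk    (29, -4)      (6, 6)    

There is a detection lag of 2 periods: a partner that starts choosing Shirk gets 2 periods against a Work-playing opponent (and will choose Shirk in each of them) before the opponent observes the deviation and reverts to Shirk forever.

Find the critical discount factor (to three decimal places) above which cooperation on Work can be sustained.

0.692

The best deviation is to choose Shirk for all 2 undetected periods, earning 29 each, then 6 forever once detected.
Deviation value: 29(1−δ^2)/(1−δ) + 6δ^2/(1−δ); cooperation value: 18/(1−δ).
IC: 18 ≥ 29(1−δ^2) + 6δ^2 = 29 − 23δ^2.
So δ^2 ≥ 11/23, giving δ ≥ (11/23)^(1/2) ≈ 0.692.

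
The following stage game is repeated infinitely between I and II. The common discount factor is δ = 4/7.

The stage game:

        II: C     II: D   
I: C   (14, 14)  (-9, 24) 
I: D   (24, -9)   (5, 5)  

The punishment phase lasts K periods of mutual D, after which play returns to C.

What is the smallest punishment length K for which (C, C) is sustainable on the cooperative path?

No profitable deviation requires (14−5)(δ+…+δ^K) ≥ 24−14, i.e. δ+…+δ^K ≥ 10/9 ≈ 1.1111.
With δ = 4/7, the partial sums are K=1: 0.5714, K=2: 0.8980, K=3: 1.0845, K=4: 1.1912.
K = 4 is the first length at which the sum reaches 1.1111.

4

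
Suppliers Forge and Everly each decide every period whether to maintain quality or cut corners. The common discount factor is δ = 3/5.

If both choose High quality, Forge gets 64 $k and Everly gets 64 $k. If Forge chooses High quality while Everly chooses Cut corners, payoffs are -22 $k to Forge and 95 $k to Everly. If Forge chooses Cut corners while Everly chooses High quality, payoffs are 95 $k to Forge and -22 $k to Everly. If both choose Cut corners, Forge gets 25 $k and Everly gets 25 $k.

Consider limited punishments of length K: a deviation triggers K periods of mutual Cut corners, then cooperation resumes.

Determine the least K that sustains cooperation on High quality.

IC: δ(1−δ^K)/(1−δ) ≥ (95−64)/(64−25) = 31/39.
With δ = 3/5: need 1 − δ^K ≥ 31/39·(1−3/5)/(3/5), i.e. δ^K ≤ 0.4701.
Since (3/5)^1 = 0.6000 and (3/5)^2 = 0.3600, the smallest such K is 2.

2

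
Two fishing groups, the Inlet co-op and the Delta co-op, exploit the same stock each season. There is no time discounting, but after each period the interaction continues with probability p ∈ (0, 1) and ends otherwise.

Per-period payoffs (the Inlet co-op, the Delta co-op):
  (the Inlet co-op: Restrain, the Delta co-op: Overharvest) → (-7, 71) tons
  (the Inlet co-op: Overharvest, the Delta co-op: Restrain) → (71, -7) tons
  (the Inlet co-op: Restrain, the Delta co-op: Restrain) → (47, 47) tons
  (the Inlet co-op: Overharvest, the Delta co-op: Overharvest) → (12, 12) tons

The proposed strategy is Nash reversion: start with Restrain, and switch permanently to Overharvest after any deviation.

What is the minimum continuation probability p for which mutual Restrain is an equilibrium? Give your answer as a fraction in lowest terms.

24/59

Expected cooperation value is 47 + p·47 + p²·47 + … = 47/(1−p); deviation gives 71 + p·12/(1−p).
47 ≥ 71(1−p) + 12p ⇒ 59p ≥ 24 ⇒ p ≥ 24/59.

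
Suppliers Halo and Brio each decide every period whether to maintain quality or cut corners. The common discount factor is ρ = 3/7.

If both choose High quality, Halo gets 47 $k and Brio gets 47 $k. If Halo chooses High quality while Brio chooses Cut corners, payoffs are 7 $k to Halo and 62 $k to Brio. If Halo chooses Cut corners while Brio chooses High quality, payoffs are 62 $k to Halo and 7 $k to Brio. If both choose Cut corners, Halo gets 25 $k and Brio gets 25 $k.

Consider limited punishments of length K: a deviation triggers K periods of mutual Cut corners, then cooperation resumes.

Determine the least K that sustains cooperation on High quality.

Need Σ_{k=1}^{K} ρ^k ≥ (62−47)/(47−25) = 0.6818 at ρ = 3/7.
At K = 2 the sum is 0.6122 < 0.6818; at K = 3 it is 0.6910 ≥ 0.6818.
So the minimum punishment length is K = 3.

3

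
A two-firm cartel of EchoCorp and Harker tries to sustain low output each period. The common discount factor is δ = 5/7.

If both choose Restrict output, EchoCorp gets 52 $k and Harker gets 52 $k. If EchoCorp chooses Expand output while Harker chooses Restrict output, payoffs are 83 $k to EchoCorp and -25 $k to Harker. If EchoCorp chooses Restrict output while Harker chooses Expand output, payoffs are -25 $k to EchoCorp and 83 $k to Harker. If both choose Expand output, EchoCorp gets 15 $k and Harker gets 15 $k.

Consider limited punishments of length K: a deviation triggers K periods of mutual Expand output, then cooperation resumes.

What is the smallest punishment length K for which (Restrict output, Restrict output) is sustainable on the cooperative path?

2

IC: δ(1−δ^K)/(1−δ) ≥ (83−52)/(52−15) = 31/37.
With δ = 5/7: need 1 − δ^K ≥ 31/37·(1−5/7)/(5/7), i.e. δ^K ≤ 0.6649.
Since (5/7)^1 = 0.7143 and (5/7)^2 = 0.5102, the smallest such K is 2.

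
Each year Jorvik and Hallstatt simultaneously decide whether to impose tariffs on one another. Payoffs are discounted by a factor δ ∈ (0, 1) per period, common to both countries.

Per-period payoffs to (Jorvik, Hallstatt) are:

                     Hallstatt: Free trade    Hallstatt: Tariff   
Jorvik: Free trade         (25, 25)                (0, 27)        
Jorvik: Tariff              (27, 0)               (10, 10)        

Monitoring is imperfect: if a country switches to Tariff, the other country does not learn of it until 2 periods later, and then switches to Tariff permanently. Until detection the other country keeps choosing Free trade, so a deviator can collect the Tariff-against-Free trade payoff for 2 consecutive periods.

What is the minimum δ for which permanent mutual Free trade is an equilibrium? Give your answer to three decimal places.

A deviator earns 27 for 2 periods, then 10 forever; cooperating earns 25 forever. Multiplying the IC by (1−δ):
25 ≥ 27(1−δ^2) + 10δ^2, so 17·δ^2 ≥ 2 and δ^2 ≥ 2/17.
δ ≥ (2/17)^(1/2) ≈ 0.343.

0.343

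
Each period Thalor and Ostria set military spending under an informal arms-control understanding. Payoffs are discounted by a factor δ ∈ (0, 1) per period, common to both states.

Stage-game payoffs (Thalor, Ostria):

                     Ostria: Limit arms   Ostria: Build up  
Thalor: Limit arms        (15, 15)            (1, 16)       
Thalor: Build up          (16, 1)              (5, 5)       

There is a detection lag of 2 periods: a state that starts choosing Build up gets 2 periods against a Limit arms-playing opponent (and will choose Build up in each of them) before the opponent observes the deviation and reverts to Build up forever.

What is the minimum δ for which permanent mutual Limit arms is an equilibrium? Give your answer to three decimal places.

0.302

Deviating for the 2 undetected periods gains 16−15 = 1 per period over cooperation, then loses 15−5 = 10 per period forever once punishment starts.
Gain: 1(1 + δ + … + δ^1); loss: 10·δ^2/(1−δ).
No profitable deviation ⇔ 1(1−δ^2) ≤ 10·δ^2, i.e. δ^2 ≥ 1/(1+10) = 1/11.
Hence δ ≥ (1/11)^(1/2) ≈ 0.302.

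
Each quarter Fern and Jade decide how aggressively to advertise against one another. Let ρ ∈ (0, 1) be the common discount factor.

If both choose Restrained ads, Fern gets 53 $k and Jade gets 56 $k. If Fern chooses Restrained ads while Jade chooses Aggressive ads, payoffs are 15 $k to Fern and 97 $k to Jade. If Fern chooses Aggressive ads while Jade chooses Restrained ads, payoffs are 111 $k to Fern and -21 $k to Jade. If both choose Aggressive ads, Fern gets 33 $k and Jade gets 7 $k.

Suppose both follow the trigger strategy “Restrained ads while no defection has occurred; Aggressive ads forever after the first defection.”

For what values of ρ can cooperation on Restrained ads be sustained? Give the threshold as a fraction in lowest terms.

For Fern: deviation gain 111−53 = 58, per-period punishment loss 53−33 = 20. IC gives ρ ≥ 58/78 = 29/39.
For Jade: gain 41, loss 49 per period, so ρ ≥ 41/90.
The tighter constraint is Fern's, so cooperation needs ρ ≥ 29/39.

29/39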